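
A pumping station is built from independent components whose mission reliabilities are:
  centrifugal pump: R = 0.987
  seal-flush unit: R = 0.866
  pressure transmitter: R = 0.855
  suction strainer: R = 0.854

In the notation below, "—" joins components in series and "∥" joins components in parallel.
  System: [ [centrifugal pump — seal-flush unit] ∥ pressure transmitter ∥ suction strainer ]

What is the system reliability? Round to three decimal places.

0.997

Series (centrifugal pump and seal-flush unit): 0.98700 × 0.86600 = 0.85474
Parallel ([0.85474], pressure transmitter, and suction strainer): 1 − (1 − 0.85474)(1 − 0.85500)(1 − 0.85400) = 0.997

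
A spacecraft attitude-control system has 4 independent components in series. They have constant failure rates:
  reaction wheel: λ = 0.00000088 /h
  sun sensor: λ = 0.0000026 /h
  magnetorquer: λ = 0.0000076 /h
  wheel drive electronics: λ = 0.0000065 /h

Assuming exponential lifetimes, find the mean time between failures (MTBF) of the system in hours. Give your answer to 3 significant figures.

56900

Series of exponential components: λ_sys = Σ λ_i
λ_sys = 0.00000088 + 0.0000026 + 0.0000076 + 0.0000065 = 1.7580e-05 /h
MTBF = 1 / λ_sys = 56900 h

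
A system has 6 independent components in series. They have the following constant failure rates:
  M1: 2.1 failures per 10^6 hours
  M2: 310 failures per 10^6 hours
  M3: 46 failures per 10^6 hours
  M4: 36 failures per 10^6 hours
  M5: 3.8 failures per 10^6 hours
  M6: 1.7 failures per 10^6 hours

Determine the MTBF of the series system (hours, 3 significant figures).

Series of exponential components: λ_sys = Σ λ_i
λ_sys = 0.0000021 + 0.00031 + 0.000046 + 0.000036 + 0.0000038 + 0.0000017 = 3.9960e-04 /h
MTBF = 1 / λ_sys = 2500 h

2500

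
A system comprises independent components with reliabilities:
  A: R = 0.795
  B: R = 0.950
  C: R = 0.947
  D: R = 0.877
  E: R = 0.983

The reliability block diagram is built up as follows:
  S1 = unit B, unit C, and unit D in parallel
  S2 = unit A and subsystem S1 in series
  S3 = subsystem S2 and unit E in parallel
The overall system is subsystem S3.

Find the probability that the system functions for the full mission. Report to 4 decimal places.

Parallel (B, C, and D): 1 − (1 − 0.950000)(1 − 0.947000)(1 − 0.877000) = 0.999674
Series (A and [0.999674]): 0.795000 × 0.999674 = 0.794741
Parallel ([0.794741] and E): 1 − (1 − 0.794741)(1 − 0.983000) = 0.9965

0.9965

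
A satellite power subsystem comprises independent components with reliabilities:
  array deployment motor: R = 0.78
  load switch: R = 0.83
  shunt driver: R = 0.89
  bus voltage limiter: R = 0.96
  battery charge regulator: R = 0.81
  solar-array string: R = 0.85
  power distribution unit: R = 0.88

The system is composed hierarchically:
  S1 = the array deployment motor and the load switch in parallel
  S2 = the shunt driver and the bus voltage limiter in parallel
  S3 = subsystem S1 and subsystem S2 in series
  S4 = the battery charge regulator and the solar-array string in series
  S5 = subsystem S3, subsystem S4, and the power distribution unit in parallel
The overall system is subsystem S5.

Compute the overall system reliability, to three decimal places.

Parallel (array deployment motor and load switch): 1 − (1 − 0.78000)(1 − 0.83000) = 0.96260
Parallel (shunt driver and bus voltage limiter): 1 − (1 − 0.89000)(1 − 0.96000) = 0.99560
Series ([0.96260] and [0.99560]): 0.96260 × 0.99560 = 0.95836
Series (battery charge regulator and solar-array string): 0.81000 × 0.85000 = 0.68850
Parallel ([0.95836], [0.68850], and power distribution unit): 1 − (1 − 0.95836)(1 − 0.68850)(1 − 0.88000) = 0.998

0.998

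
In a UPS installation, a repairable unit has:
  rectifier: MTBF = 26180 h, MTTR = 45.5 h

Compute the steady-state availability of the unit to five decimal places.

A(rectifier) = MTBF/(MTBF+MTTR) = 26180/(26180+45.5) = 0.99827

0.99827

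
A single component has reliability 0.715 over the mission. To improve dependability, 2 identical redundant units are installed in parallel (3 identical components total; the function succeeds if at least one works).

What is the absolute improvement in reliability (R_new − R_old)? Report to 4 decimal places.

0.2619

R_before = 0.715
R_after = 1 − (1 − 0.715)^3 = 0.9769
ΔR = 0.9769 − 0.715 = 0.2619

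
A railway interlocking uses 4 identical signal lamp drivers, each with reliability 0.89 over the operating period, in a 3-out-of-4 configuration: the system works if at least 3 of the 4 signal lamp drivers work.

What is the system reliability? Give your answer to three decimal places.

0.938

R = Σ_{i=3}^{4} C(4,i) p^i (1−p)^{4−i} with p = 0.89
C(4,3)·0.89^3·0.11^1 = 0.31019
C(4,4)·0.89^4·0.11^0 = 0.62742
Sum = 0.938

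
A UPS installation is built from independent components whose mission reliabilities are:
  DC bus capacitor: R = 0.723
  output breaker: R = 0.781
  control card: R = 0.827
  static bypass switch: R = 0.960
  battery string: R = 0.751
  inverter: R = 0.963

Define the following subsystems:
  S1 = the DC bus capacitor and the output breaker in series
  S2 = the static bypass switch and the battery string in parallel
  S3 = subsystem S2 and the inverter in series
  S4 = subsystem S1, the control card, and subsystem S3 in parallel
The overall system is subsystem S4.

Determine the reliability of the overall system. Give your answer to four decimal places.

0.9965

Series (DC bus capacitor and output breaker): 0.723000 × 0.781000 = 0.564663
Parallel (static bypass switch and battery string): 1 − (1 − 0.960000)(1 − 0.751000) = 0.990040
Series ([0.990040] and inverter): 0.990040 × 0.963000 = 0.953409
Parallel ([0.564663], control card, and [0.953409]): 1 − (1 − 0.564663)(1 − 0.827000)(1 − 0.953409) = 0.9965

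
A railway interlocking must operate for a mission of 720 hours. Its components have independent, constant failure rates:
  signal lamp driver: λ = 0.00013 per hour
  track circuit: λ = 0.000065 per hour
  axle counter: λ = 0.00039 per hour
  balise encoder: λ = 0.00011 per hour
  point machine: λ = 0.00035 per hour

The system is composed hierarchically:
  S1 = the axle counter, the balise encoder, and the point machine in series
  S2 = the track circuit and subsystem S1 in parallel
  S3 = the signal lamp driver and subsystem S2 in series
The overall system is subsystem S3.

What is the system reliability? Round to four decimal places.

R(signal lamp driver) = exp(−0.00013 × 720) = 0.910647
R(track circuit) = exp(−0.000065 × 720) = 0.954278
R(axle counter) = exp(−0.00039 × 720) = 0.755179
R(balise encoder) = exp(−0.00011 × 720) = 0.923855
R(point machine) = exp(−0.00035 × 720) = 0.777245
Series (axle counter, balise encoder, and point machine): 0.755179 × 0.923855 × 0.777245 = 0.542265
Parallel (track circuit and [0.542265]): 1 − (1 − 0.954278)(1 − 0.542265) = 0.979071
Series (signal lamp driver and [0.979071]): 0.910647 × 0.979071 = 0.8916

0.8916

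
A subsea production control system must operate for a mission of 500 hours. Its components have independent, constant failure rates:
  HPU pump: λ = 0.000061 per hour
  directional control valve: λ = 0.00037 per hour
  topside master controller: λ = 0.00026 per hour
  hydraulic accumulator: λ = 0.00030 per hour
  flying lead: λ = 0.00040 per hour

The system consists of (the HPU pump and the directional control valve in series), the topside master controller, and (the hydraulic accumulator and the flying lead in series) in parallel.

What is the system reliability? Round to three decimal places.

0.993

R(HPU pump) = exp(−0.000061 × 500) = 0.96996
R(directional control valve) = exp(−0.00037 × 500) = 0.83110
R(topside master controller) = exp(−0.00026 × 500) = 0.87810
R(hydraulic accumulator) = exp(−0.00030 × 500) = 0.86071
R(flying lead) = exp(−0.00040 × 500) = 0.81873
Series (HPU pump and directional control valve): 0.96996 × 0.83110 = 0.80613
Series (hydraulic accumulator and flying lead): 0.86071 × 0.81873 = 0.70469
Parallel ([0.80613], topside master controller, and [0.70469]): 1 − (1 − 0.80613)(1 − 0.87810)(1 − 0.70469) = 0.993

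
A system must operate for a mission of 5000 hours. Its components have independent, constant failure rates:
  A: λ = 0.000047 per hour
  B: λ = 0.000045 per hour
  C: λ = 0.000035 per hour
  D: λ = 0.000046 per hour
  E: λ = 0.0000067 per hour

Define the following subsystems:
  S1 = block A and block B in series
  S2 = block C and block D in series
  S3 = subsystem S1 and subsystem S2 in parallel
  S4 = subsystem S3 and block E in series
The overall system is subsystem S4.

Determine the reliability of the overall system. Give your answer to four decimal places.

0.8483

R(A) = exp(−0.000047 × 5000) = 0.790571
R(B) = exp(−0.000045 × 5000) = 0.798516
R(C) = exp(−0.000035 × 5000) = 0.839457
R(D) = exp(−0.000046 × 5000) = 0.794534
R(E) = exp(−0.0000067 × 5000) = 0.967055
Series (A and B): 0.790571 × 0.798516 = 0.631284
Series (C and D): 0.839457 × 0.794534 = 0.666977
Parallel ([0.631284] and [0.666977]): 1 − (1 − 0.631284)(1 − 0.666977) = 0.877209
Series ([0.877209] and E): 0.877209 × 0.967055 = 0.8483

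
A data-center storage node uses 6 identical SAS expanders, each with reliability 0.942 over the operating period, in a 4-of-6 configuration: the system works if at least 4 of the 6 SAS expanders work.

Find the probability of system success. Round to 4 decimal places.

0.9966

R = Σ_{i=4}^{6} C(6,i) p^i (1−p)^{6−i} with p = 0.942
C(6,4)·0.942^4·0.058^2 = 0.039733
C(6,5)·0.942^5·0.058^1 = 0.258127
C(6,6)·0.942^6·0.058^0 = 0.698724
Sum = 0.9966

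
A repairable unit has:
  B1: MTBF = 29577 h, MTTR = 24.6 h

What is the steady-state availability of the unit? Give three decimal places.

0.999

A(B1) = MTBF/(MTBF+MTTR) = 29577/(29577+24.6) = 0.999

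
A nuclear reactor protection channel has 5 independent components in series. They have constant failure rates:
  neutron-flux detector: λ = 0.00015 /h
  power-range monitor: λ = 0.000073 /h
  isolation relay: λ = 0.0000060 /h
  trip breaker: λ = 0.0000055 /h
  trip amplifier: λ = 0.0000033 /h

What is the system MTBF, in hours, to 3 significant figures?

Series of exponential components: λ_sys = Σ λ_i
λ_sys = 0.00015 + 0.000073 + 0.0000060 + 0.0000055 + 0.0000033 = 2.3780e-04 /h
MTBF = 1 / λ_sys = 4210 h

4210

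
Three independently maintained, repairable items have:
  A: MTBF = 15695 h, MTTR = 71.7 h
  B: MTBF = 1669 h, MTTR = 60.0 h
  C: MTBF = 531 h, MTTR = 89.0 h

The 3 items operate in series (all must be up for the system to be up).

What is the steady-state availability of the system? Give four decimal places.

A(A) = MTBF/(MTBF+MTTR) = 15695/(15695+71.7) = 0.995452
A(B) = MTBF/(MTBF+MTTR) = 1669/(1669+60.0) = 0.965298
A(C) = MTBF/(MTBF+MTTR) = 531/(531+89.0) = 0.856452
Series availability: 0.995452 × 0.965298 × 0.856452 = 0.8230

0.8230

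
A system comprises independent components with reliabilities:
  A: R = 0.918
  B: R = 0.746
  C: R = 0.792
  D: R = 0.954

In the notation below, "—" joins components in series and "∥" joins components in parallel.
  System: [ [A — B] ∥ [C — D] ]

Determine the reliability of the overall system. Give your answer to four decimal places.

Series (A and B): 0.918000 × 0.746000 = 0.684828
Series (C and D): 0.792000 × 0.954000 = 0.755568
Parallel ([0.684828] and [0.755568]): 1 − (1 − 0.684828)(1 − 0.755568) = 0.9230

0.9230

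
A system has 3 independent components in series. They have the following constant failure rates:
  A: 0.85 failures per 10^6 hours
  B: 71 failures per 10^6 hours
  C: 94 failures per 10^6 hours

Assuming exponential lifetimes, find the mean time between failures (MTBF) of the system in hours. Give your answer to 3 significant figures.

Series of exponential components: λ_sys = Σ λ_i
λ_sys = 0.00000085 + 0.000071 + 0.000094 = 1.6585e-04 /h
MTBF = 1 / λ_sys = 6030 h

6030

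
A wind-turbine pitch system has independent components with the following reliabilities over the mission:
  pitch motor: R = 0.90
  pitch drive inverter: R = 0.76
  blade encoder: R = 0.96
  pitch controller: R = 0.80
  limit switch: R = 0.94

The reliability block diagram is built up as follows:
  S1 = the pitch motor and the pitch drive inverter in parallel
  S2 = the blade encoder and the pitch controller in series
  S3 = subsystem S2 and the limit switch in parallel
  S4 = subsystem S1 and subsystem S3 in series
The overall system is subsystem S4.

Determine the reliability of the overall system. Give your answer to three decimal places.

0.962

Parallel (pitch motor and pitch drive inverter): 1 − (1 − 0.90000)(1 − 0.76000) = 0.97600
Series (blade encoder and pitch controller): 0.96000 × 0.80000 = 0.76800
Parallel ([0.76800] and limit switch): 1 − (1 − 0.76800)(1 − 0.94000) = 0.98608
Series ([0.97600] and [0.98608]): 0.97600 × 0.98608 = 0.962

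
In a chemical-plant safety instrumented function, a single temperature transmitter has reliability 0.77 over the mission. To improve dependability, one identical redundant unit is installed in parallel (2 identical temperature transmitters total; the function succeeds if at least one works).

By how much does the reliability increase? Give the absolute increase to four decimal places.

0.1771

R_before = 0.77
R_after = 1 − (1 − 0.77)^2 = 0.9471
ΔR = 0.9471 − 0.77 = 0.1771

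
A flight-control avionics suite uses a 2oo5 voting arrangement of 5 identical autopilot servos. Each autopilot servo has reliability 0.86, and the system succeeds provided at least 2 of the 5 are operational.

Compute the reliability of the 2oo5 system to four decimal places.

R = Σ_{i=2}^{5} C(5,i) p^i (1−p)^{5−i} with p = 0.86
C(5,2)·0.86^2·0.14^3 = 0.020295
C(5,3)·0.86^3·0.14^2 = 0.124667
C(5,4)·0.86^4·0.14^1 = 0.382906
C(5,5)·0.86^5·0.14^0 = 0.470427
Sum = 0.9983

0.9983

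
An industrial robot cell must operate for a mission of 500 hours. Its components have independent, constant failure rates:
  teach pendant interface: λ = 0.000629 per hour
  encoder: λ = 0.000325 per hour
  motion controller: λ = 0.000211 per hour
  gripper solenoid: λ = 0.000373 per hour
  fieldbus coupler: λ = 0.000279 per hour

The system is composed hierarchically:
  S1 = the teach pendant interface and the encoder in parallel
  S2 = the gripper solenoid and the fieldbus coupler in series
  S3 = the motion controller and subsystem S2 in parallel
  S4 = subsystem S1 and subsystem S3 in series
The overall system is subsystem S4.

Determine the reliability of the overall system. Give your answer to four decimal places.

0.9328

R(teach pendant interface) = exp(−0.000629 × 500) = 0.730154
R(encoder) = exp(−0.000325 × 500) = 0.850016
R(motion controller) = exp(−0.000211 × 500) = 0.899874
R(gripper solenoid) = exp(−0.000373 × 500) = 0.829859
R(fieldbus coupler) = exp(−0.000279 × 500) = 0.869793
Parallel (teach pendant interface and encoder): 1 − (1 − 0.730154)(1 − 0.850016) = 0.959527
Series (gripper solenoid and fieldbus coupler): 0.829859 × 0.869793 = 0.721806
Parallel (motion controller and [0.721806]): 1 − (1 − 0.899874)(1 − 0.721806) = 0.972146
Series ([0.959527] and [0.972146]): 0.959527 × 0.972146 = 0.9328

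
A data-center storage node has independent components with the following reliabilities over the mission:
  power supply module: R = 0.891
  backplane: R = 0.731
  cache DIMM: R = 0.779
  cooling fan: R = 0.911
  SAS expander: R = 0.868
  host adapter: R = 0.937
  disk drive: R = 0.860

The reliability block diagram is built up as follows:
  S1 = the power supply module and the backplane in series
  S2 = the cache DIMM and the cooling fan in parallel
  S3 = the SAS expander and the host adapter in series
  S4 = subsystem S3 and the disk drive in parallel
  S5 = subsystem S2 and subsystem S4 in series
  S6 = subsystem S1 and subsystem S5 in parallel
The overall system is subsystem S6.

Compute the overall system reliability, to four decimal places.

Series (power supply module and backplane): 0.891000 × 0.731000 = 0.651321
Parallel (cache DIMM and cooling fan): 1 − (1 − 0.779000)(1 − 0.911000) = 0.980331
Series (SAS expander and host adapter): 0.868000 × 0.937000 = 0.813316
Parallel ([0.813316] and disk drive): 1 − (1 − 0.813316)(1 − 0.860000) = 0.973864
Series ([0.980331] and [0.973864]): 0.980331 × 0.973864 = 0.954709
Parallel ([0.651321] and [0.954709]): 1 − (1 − 0.651321)(1 − 0.954709) = 0.9842

0.9842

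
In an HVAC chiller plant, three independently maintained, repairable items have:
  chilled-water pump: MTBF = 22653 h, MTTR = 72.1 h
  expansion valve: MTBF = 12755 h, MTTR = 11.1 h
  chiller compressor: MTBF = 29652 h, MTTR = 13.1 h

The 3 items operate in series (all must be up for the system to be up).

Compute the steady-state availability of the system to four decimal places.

A(chilled-water pump) = MTBF/(MTBF+MTTR) = 22653/(22653+72.1) = 0.996827
A(expansion valve) = MTBF/(MTBF+MTTR) = 12755/(12755+11.1) = 0.999131
A(chiller compressor) = MTBF/(MTBF+MTTR) = 29652/(29652+13.1) = 0.999558
Series availability: 0.996827 × 0.999131 × 0.999558 = 0.9955

0.9955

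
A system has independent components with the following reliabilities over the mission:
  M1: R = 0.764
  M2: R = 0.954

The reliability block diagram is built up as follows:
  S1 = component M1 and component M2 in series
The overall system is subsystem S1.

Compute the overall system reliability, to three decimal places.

0.729

Series (M1 and M2): 0.76400 × 0.95400 = 0.729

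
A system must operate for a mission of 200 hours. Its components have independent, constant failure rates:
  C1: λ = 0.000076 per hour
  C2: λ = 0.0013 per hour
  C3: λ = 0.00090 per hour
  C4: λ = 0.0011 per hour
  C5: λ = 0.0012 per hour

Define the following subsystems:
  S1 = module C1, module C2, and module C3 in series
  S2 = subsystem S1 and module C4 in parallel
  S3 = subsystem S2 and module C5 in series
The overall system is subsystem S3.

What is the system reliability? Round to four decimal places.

R(C1) = exp(−0.000076 × 200) = 0.984915
R(C2) = exp(−0.0013 × 200) = 0.771052
R(C3) = exp(−0.00090 × 200) = 0.835270
R(C4) = exp(−0.0011 × 200) = 0.802519
R(C5) = exp(−0.0012 × 200) = 0.786628
Series (C1, C2, and C3): 0.984915 × 0.771052 × 0.835270 = 0.634321
Parallel ([0.634321] and C4): 1 − (1 − 0.634321)(1 − 0.802519) = 0.927785
Series ([0.927785] and C5): 0.927785 × 0.786628 = 0.7298

0.7298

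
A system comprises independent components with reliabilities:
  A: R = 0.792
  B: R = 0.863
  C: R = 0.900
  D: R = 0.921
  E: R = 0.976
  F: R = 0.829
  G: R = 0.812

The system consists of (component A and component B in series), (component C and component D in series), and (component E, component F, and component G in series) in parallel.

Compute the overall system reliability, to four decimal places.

Series (A and B): 0.792000 × 0.863000 = 0.683496
Series (C and D): 0.900000 × 0.921000 = 0.828900
Series (E, F, and G): 0.976000 × 0.829000 × 0.812000 = 0.656992
Parallel ([0.683496], [0.828900], and [0.656992]): 1 − (1 − 0.683496)(1 − 0.828900)(1 − 0.656992) = 0.9814

0.9814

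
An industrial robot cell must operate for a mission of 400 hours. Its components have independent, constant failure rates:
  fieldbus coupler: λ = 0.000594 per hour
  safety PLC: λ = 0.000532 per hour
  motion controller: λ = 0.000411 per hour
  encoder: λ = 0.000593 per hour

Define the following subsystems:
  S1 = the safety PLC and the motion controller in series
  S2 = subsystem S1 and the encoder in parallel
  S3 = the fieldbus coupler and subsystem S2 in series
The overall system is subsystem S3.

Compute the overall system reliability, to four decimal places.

0.7362

R(fieldbus coupler) = exp(−0.000594 × 400) = 0.788518
R(safety PLC) = exp(−0.000532 × 400) = 0.808318
R(motion controller) = exp(−0.000411 × 400) = 0.848403
R(encoder) = exp(−0.000593 × 400) = 0.788834
Series (safety PLC and motion controller): 0.808318 × 0.848403 = 0.685779
Parallel ([0.685779] and encoder): 1 − (1 − 0.685779)(1 − 0.788834) = 0.933647
Series (fieldbus coupler and [0.933647]): 0.788518 × 0.933647 = 0.7362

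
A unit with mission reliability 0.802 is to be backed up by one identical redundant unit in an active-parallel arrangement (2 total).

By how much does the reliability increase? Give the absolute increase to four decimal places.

R_before = 0.802
R_after = 1 − (1 − 0.802)^2 = 0.9608
ΔR = 0.9608 − 0.802 = 0.1588

0.1588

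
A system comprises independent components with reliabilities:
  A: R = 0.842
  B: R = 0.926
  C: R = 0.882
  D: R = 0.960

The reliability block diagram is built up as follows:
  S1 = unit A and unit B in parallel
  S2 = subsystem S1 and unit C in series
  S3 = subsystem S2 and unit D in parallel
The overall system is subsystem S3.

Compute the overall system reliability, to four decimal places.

0.9949

Parallel (A and B): 1 − (1 − 0.842000)(1 − 0.926000) = 0.988308
Series ([0.988308] and C): 0.988308 × 0.882000 = 0.871688
Parallel ([0.871688] and D): 1 − (1 − 0.871688)(1 − 0.960000) = 0.9949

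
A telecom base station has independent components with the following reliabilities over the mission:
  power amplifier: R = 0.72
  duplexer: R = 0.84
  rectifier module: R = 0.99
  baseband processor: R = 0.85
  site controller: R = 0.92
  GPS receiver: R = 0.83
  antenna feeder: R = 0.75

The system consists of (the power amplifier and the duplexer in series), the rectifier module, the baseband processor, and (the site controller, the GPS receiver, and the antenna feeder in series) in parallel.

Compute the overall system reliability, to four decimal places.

0.9997

Series (power amplifier and duplexer): 0.720000 × 0.840000 = 0.604800
Series (site controller, GPS receiver, and antenna feeder): 0.920000 × 0.830000 × 0.750000 = 0.572700
Parallel ([0.604800], rectifier module, baseband processor, and [0.572700]): 1 − (1 − 0.604800)(1 − 0.990000)(1 − 0.850000)(1 − 0.572700) = 0.9997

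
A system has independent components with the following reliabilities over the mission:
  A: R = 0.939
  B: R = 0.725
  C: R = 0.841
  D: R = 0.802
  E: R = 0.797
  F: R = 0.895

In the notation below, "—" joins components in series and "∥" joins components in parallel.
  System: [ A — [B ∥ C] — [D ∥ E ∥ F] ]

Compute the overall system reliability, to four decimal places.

Parallel (B and C): 1 − (1 − 0.725000)(1 − 0.841000) = 0.956275
Parallel (D, E, and F): 1 − (1 − 0.802000)(1 − 0.797000)(1 − 0.895000) = 0.995780
Series (A, [0.956275], and [0.995780]): 0.939000 × 0.956275 × 0.995780 = 0.8942

0.8942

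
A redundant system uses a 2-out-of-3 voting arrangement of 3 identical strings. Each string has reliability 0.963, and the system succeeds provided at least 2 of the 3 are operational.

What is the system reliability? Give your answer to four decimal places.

0.9960

R = Σ_{i=2}^{3} C(3,i) p^i (1−p)^{3−i} with p = 0.963
C(3,2)·0.963^2·0.037^1 = 0.102938
C(3,3)·0.963^3·0.037^0 = 0.893056
Sum = 0.9960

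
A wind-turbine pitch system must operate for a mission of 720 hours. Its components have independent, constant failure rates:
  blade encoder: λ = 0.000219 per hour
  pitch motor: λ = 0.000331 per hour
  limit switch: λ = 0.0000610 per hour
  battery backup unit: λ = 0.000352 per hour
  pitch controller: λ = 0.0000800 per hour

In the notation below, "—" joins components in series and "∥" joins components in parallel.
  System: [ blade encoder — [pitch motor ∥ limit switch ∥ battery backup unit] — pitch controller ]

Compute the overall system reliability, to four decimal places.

R(blade encoder) = exp(−0.000219 × 720) = 0.854123
R(pitch motor) = exp(−0.000331 × 720) = 0.787951
R(limit switch) = exp(−0.0000610 × 720) = 0.957031
R(battery backup unit) = exp(−0.000352 × 720) = 0.776126
R(pitch controller) = exp(−0.0000800 × 720) = 0.944027
Parallel (pitch motor, limit switch, and battery backup unit): 1 − (1 − 0.787951)(1 − 0.957031)(1 − 0.776126) = 0.997960
Series (blade encoder, [0.997960], and pitch controller): 0.854123 × 0.997960 × 0.944027 = 0.8047

0.8047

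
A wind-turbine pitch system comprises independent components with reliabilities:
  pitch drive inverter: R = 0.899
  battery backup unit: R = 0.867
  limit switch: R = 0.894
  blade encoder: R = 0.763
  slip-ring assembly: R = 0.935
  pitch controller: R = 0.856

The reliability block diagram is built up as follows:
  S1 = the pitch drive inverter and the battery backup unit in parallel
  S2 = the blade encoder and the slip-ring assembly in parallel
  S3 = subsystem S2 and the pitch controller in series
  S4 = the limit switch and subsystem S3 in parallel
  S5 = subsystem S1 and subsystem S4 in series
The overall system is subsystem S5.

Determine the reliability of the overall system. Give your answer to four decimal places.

Parallel (pitch drive inverter and battery backup unit): 1 − (1 − 0.899000)(1 − 0.867000) = 0.986567
Parallel (blade encoder and slip-ring assembly): 1 − (1 − 0.763000)(1 − 0.935000) = 0.984595
Series ([0.984595] and pitch controller): 0.984595 × 0.856000 = 0.842813
Parallel (limit switch and [0.842813]): 1 − (1 − 0.894000)(1 − 0.842813) = 0.983338
Series ([0.986567] and [0.983338]): 0.986567 × 0.983338 = 0.9701

0.9701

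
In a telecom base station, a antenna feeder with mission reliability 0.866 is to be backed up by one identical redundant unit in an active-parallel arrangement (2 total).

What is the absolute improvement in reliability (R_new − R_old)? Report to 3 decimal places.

0.116

R_before = 0.866
R_after = 1 − (1 − 0.866)^2 = 0.982
ΔR = 0.982 − 0.866 = 0.116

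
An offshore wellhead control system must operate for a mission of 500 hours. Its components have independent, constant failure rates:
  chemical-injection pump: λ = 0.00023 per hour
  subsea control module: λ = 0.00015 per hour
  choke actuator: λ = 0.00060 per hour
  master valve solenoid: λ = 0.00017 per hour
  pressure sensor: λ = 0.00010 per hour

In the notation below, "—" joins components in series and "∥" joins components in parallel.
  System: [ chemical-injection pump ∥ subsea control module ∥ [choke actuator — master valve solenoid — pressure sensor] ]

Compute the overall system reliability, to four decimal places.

0.9972

R(chemical-injection pump) = exp(−0.00023 × 500) = 0.891366
R(subsea control module) = exp(−0.00015 × 500) = 0.927743
R(choke actuator) = exp(−0.00060 × 500) = 0.740818
R(master valve solenoid) = exp(−0.00017 × 500) = 0.918512
R(pressure sensor) = exp(−0.00010 × 500) = 0.951229
Series (choke actuator, master valve solenoid, and pressure sensor): 0.740818 × 0.918512 × 0.951229 = 0.647264
Parallel (chemical-injection pump, subsea control module, and [0.647264]): 1 − (1 − 0.891366)(1 − 0.927743)(1 − 0.647264) = 0.9972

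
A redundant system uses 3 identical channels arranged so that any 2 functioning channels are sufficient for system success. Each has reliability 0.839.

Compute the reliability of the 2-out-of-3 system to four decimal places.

0.9306

R = Σ_{i=2}^{3} C(3,i) p^i (1−p)^{3−i} with p = 0.839
C(3,2)·0.839^2·0.161^1 = 0.339994
C(3,3)·0.839^3·0.161^0 = 0.590590
Sum = 0.9306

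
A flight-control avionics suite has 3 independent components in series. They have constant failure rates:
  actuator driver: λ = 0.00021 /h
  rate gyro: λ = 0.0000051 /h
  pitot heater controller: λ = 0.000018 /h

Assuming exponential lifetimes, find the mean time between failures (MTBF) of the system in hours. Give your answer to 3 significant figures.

Series of exponential components: λ_sys = Σ λ_i
λ_sys = 0.00021 + 0.0000051 + 0.000018 = 2.3310e-04 /h
MTBF = 1 / λ_sys = 4290 h

4290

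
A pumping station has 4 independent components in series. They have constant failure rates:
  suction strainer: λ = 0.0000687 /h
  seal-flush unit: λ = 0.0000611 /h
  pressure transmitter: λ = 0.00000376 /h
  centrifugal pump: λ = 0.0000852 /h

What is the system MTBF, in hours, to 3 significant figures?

Series of exponential components: λ_sys = Σ λ_i
λ_sys = 0.0000687 + 0.0000611 + 0.00000376 + 0.0000852 = 2.1876e-04 /h
MTBF = 1 / λ_sys = 4570 h

4570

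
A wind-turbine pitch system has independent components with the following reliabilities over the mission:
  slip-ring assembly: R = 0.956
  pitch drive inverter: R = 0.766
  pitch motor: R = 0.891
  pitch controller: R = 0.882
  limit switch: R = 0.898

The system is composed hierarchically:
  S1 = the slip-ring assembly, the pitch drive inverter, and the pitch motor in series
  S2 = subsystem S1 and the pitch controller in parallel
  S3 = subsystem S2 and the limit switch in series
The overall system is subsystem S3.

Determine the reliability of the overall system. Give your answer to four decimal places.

Series (slip-ring assembly, pitch drive inverter, and pitch motor): 0.956000 × 0.766000 × 0.891000 = 0.652476
Parallel ([0.652476] and pitch controller): 1 − (1 − 0.652476)(1 − 0.882000) = 0.958992
Series ([0.958992] and limit switch): 0.958992 × 0.898000 = 0.8612

0.8612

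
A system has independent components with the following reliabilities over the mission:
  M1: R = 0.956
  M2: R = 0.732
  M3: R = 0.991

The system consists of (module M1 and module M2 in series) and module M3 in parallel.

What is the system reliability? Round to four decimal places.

Series (M1 and M2): 0.956000 × 0.732000 = 0.699792
Parallel ([0.699792] and M3): 1 − (1 − 0.699792)(1 − 0.991000) = 0.9973

0.9973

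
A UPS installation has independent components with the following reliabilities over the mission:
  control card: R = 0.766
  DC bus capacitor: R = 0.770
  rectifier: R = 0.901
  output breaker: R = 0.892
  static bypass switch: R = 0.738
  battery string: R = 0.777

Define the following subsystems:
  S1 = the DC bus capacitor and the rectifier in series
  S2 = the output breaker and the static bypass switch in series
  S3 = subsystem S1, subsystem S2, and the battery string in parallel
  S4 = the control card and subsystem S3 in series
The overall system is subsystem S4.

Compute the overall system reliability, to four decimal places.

Series (DC bus capacitor and rectifier): 0.770000 × 0.901000 = 0.693770
Series (output breaker and static bypass switch): 0.892000 × 0.738000 = 0.658296
Parallel ([0.693770], [0.658296], and battery string): 1 − (1 − 0.693770)(1 − 0.658296)(1 − 0.777000) = 0.976665
Series (control card and [0.976665]): 0.766000 × 0.976665 = 0.7481

0.7481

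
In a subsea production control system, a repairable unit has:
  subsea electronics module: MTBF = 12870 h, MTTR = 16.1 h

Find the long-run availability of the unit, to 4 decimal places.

A(subsea electronics module) = MTBF/(MTBF+MTTR) = 12870/(12870+16.1) = 0.9988

0.9988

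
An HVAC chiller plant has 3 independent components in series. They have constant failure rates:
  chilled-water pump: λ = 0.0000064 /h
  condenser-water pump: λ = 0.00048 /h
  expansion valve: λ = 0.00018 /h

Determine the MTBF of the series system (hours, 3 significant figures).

1500

Series of exponential components: λ_sys = Σ λ_i
λ_sys = 0.0000064 + 0.00048 + 0.00018 = 6.6640e-04 /h
MTBF = 1 / λ_sys = 1500 h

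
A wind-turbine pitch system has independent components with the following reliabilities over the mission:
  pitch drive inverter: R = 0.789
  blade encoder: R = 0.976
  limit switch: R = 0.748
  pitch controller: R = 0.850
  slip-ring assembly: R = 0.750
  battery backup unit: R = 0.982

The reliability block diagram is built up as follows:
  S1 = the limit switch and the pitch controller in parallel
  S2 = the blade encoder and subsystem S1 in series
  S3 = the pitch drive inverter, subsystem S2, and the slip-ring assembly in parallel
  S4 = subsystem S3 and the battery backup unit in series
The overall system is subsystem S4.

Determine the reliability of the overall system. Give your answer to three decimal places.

0.979

Parallel (limit switch and pitch controller): 1 − (1 − 0.74800)(1 − 0.85000) = 0.96220
Series (blade encoder and [0.96220]): 0.97600 × 0.96220 = 0.93911
Parallel (pitch drive inverter, [0.93911], and slip-ring assembly): 1 − (1 − 0.78900)(1 − 0.93911)(1 − 0.75000) = 0.99679
Series ([0.99679] and battery backup unit): 0.99679 × 0.98200 = 0.979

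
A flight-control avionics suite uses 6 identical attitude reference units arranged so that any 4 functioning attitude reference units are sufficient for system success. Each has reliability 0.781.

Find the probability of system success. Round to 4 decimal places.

0.8764

R = Σ_{i=4}^{6} C(6,i) p^i (1−p)^{6−i} with p = 0.781
C(6,4)·0.781^4·0.219^2 = 0.267660
C(6,5)·0.781^5·0.219^1 = 0.381813
C(6,6)·0.781^6·0.219^0 = 0.226937
Sum = 0.8764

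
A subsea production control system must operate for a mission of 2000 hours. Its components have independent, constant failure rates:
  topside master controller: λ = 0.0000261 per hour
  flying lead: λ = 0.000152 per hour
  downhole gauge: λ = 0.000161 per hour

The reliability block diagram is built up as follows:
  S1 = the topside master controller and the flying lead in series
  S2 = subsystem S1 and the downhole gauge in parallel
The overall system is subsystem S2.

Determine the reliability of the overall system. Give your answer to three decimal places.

0.918

R(topside master controller) = exp(−0.0000261 × 2000) = 0.94914
R(flying lead) = exp(−0.000152 × 2000) = 0.73786
R(downhole gauge) = exp(−0.000161 × 2000) = 0.72470
Series (topside master controller and flying lead): 0.94914 × 0.73786 = 0.70033
Parallel ([0.70033] and downhole gauge): 1 − (1 − 0.70033)(1 − 0.72470) = 0.918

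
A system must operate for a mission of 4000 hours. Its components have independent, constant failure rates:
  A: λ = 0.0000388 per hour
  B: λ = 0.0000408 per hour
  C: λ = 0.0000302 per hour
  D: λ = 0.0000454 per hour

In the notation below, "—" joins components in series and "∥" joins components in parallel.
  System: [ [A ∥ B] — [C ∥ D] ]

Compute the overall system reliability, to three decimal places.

0.960

R(A) = exp(−0.0000388 × 4000) = 0.85624
R(B) = exp(−0.0000408 × 4000) = 0.84942
R(C) = exp(−0.0000302 × 4000) = 0.88621
R(D) = exp(−0.0000454 × 4000) = 0.83393
Parallel (A and B): 1 − (1 − 0.85624)(1 − 0.84942) = 0.97835
Parallel (C and D): 1 − (1 − 0.88621)(1 − 0.83393) = 0.98110
Series ([0.97835] and [0.98110]): 0.97835 × 0.98110 = 0.960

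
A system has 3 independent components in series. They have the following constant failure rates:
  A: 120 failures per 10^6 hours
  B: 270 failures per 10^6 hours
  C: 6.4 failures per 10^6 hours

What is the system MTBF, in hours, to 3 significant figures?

2520

Series of exponential components: λ_sys = Σ λ_i
λ_sys = 0.00012 + 0.00027 + 0.0000064 = 3.9640e-04 /h
MTBF = 1 / λ_sys = 2520 h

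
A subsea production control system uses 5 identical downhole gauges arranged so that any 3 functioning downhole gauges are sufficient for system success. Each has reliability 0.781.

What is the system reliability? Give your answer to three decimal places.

R = Σ_{i=3}^{5} C(5,i) p^i (1−p)^{5−i} with p = 0.781
C(5,3)·0.781^3·0.219^2 = 0.22848
C(5,4)·0.781^4·0.219^1 = 0.40740
C(5,5)·0.781^5·0.219^0 = 0.29057
Sum = 0.926

0.926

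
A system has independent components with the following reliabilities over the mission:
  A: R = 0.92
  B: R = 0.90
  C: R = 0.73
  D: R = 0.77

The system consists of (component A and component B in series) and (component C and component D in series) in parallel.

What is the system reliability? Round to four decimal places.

0.9247

Series (A and B): 0.920000 × 0.900000 = 0.828000
Series (C and D): 0.730000 × 0.770000 = 0.562100
Parallel ([0.828000] and [0.562100]): 1 − (1 − 0.828000)(1 − 0.562100) = 0.9247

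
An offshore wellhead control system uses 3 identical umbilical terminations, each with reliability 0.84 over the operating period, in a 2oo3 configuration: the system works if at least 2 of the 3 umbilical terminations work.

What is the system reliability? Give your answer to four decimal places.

R = Σ_{i=2}^{3} C(3,i) p^i (1−p)^{3−i} with p = 0.84
C(3,2)·0.84^2·0.16^1 = 0.338688
C(3,3)·0.84^3·0.16^0 = 0.592704
Sum = 0.9314

0.9314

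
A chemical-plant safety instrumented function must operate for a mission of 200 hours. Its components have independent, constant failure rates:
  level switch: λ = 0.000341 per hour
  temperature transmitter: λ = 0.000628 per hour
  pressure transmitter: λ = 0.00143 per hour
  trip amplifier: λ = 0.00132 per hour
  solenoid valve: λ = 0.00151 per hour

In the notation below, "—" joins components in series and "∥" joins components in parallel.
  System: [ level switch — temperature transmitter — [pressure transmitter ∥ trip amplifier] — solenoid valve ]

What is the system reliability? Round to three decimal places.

R(level switch) = exp(−0.000341 × 200) = 0.93407
R(temperature transmitter) = exp(−0.000628 × 200) = 0.88197
R(pressure transmitter) = exp(−0.00143 × 200) = 0.75126
R(trip amplifier) = exp(−0.00132 × 200) = 0.76797
R(solenoid valve) = exp(−0.00151 × 200) = 0.73934
Parallel (pressure transmitter and trip amplifier): 1 − (1 − 0.75126)(1 − 0.76797) = 0.94228
Series (level switch, temperature transmitter, [0.94228], and solenoid valve): 0.93407 × 0.88197 × 0.94228 × 0.73934 = 0.574

0.574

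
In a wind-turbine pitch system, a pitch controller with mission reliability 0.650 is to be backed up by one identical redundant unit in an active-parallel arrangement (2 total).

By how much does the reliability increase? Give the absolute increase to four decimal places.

R_before = 0.650
R_after = 1 − (1 − 0.650)^2 = 0.8775
ΔR = 0.8775 − 0.650 = 0.2275

0.2275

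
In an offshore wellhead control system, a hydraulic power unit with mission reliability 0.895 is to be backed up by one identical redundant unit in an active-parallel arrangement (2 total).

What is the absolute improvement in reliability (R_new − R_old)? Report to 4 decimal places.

R_before = 0.895
R_after = 1 − (1 − 0.895)^2 = 0.9890
ΔR = 0.9890 − 0.895 = 0.0940

0.0940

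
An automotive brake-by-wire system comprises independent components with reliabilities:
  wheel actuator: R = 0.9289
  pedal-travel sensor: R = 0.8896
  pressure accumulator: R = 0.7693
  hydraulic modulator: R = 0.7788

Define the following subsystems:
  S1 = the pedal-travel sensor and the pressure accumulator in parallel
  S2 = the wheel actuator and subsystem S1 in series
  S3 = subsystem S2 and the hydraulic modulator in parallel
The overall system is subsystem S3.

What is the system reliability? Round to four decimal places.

Parallel (pedal-travel sensor and pressure accumulator): 1 − (1 − 0.889600)(1 − 0.769300) = 0.974531
Series (wheel actuator and [0.974531]): 0.928900 × 0.974531 = 0.905242
Parallel ([0.905242] and hydraulic modulator): 1 − (1 − 0.905242)(1 − 0.778800) = 0.9790

0.9790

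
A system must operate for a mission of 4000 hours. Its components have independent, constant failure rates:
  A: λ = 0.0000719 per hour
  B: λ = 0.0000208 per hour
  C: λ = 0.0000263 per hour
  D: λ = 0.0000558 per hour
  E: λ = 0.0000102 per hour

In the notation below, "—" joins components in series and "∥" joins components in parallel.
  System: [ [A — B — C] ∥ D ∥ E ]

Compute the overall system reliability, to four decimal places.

R(A) = exp(−0.0000719 × 4000) = 0.750062
R(B) = exp(−0.0000208 × 4000) = 0.920167
R(C) = exp(−0.0000263 × 4000) = 0.900144
R(D) = exp(−0.0000558 × 4000) = 0.799955
R(E) = exp(−0.0000102 × 4000) = 0.960021
Series (A, B, and C): 0.750062 × 0.920167 × 0.900144 = 0.621263
Parallel ([0.621263], D, and E): 1 − (1 − 0.621263)(1 − 0.799955)(1 − 0.960021) = 0.9970

0.9970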